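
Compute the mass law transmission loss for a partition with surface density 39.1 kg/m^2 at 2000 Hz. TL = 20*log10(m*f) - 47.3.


m * f = 39.1 * 2000 = 78200
20*log10(78200) = 97.8641 dB
TL = 97.8641 - 47.3 = 50.564 dB


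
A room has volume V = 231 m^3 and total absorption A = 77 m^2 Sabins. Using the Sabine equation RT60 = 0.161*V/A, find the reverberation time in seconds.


RT60 = 0.161 * 231 / 77 = 0.483 s


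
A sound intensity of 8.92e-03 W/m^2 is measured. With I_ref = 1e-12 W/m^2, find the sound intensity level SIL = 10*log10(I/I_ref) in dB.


I / I_ref = 8.92e-03 / 1e-12 = 8.92e+09
SIL = 10 * log10(8.92e+09) = 99.504 dB


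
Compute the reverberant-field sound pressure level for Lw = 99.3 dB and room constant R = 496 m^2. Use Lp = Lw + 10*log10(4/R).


4/R = 4/496 = 0.00806452
Lp = 99.3 + 10*log10(0.00806452) = 78.366 dB


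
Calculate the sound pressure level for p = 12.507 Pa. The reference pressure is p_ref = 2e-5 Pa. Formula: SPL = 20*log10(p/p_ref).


p / p_ref = 12.507 / 2e-5 = 625350
SPL = 20 * log10(625350) = 115.92 dB


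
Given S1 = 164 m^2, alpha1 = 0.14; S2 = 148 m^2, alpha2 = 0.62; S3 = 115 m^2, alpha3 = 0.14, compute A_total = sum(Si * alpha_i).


164 * 0.14 = 22.96
148 * 0.62 = 91.76
115 * 0.14 = 16.1
A_total = 22.96 + 91.76 + 16.1 = 130.82 m^2


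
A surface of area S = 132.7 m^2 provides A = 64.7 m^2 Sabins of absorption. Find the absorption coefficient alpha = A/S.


Absorption coefficient = absorbed power / incident power
alpha = A / S = 64.7 / 132.7 = 0.48757


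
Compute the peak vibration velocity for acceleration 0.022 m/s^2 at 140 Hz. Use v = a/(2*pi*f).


omega = 2*pi*f = 2*pi*140 = 879.646 rad/s
v = a / omega = 0.022 / 879.646 = 2.501e-05 m/s


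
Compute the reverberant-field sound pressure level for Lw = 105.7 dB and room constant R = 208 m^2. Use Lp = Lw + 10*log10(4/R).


4/R = 4/208 = 0.0192308
Lp = 105.7 + 10*log10(0.0192308) = 88.54 dB


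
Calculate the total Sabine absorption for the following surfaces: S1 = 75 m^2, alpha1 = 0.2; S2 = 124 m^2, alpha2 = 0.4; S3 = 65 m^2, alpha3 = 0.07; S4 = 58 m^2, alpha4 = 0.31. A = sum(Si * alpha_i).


75 * 0.2 = 15
124 * 0.4 = 49.6
65 * 0.07 = 4.55
58 * 0.31 = 17.98
A_total = 15 + 49.6 + 4.55 + 17.98 = 87.13 m^2


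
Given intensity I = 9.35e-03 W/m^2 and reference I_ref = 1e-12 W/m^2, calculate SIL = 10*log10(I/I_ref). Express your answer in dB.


I / I_ref = 9.35e-03 / 1e-12 = 9.35e+09
SIL = 10 * log10(9.35e+09) = 99.708 dB


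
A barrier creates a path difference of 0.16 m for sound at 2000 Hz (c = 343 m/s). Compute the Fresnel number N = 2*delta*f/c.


N = 2*delta*f/c = 2*delta/lambda, where lambda = c/f
lambda = 343 / 2000 = 0.1715 m
N = 2 * 0.16 / 0.1715 = 1.8659


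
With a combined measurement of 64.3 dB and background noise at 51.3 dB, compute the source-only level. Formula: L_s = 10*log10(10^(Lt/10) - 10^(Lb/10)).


10^(64.3/10) = 2.69153e+06
10^(51.3/10) = 134896
Difference = 2.69153e+06 - 134896 = 2.55663e+06
L_source = 10*log10(2.55663e+06) = 64.077 dB


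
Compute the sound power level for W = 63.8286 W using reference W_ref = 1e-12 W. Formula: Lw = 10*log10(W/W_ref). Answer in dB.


W / W_ref = 63.8286 / 1e-12 = 6.38286e+13
Lw = 10 * log10(6.38286e+13) = 138.05 dB


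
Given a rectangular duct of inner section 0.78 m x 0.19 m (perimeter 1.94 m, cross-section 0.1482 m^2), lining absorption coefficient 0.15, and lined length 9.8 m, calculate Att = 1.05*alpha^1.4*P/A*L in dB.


alpha^1.4 = 0.15^1.4 = 0.0702308
Attenuation rate = 1.05 * alpha^1.4 * P / A
= 1.05 * 0.0702308 * 1.94 / 0.1482 = 0.965318 dB/m
Total Att = 0.965318 * 9.8 = 9.4601 dB


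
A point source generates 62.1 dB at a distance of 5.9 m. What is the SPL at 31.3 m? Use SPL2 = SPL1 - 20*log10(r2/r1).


r2/r1 = 31.3/5.9 = 5.30508
Correction = 20*log10(5.30508) = 14.4938 dB
SPL2 = 62.1 - 14.4938 = 47.606 dB


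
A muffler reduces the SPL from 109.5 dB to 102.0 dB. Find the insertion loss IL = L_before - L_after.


Insertion loss = SPL without muffler - SPL with muffler
IL = 109.5 - 102.0 = 7.5 dB


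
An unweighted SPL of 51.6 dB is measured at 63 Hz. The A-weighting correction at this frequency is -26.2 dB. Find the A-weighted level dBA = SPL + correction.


A-weighting table: 63 Hz -> -26.2 dB correction
SPL_A = SPL + correction = 51.6 + (-26.2) = 25.4 dBA


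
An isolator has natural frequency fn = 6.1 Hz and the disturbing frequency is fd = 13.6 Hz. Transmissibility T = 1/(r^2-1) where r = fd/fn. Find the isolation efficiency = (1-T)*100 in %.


r = 13.6 / 6.1 = 2.22951
r^2 - 1 = 2.22951^2 - 1 = 3.97071
T = 1/3.97071 = 0.251844
Efficiency = (1 - 0.251844)*100 = 74.816 %


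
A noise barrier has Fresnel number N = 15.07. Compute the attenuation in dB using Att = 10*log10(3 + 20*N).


3 + 20*N = 3 + 20*15.07 = 304.4
Att = 10*log10(304.4) = 24.834 dB


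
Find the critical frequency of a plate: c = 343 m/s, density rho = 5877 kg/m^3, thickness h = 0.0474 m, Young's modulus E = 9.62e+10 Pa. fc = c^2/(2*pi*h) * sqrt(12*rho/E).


12*rho/E = 12*5877/9.62e+10 = 7.33098e-07
sqrt(12*rho/E) = sqrt(7.33098e-07) = 0.000856211
c^2/(2*pi*h) = 343^2/(2*pi*0.0474) = 395030
fc = 395030 * 0.000856211 = 338.23 Hz


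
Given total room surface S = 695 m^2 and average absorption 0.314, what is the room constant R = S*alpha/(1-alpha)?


R = 695 * 0.314 / (1 - 0.314) = 318.12 m^2


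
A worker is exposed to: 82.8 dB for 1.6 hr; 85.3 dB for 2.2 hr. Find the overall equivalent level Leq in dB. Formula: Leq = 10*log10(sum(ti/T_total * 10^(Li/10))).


T_total = 1.6 + 2.2 = 3.8 hr
(1.6/3.8) * 10^(82.8/10) = 8.02299e+07
(2.2/3.8) * 10^(85.3/10) = 1.96173e+08
Sum = 8.02299e+07 + 1.96173e+08 = 2.76403e+08
Leq = 10*log10(2.76403e+08) = 84.415 dB


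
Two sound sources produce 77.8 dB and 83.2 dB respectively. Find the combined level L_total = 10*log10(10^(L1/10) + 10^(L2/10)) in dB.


10^(77.8/10) = 6.0256e+07
10^(83.2/10) = 2.0893e+08
Sum = 6.0256e+07 + 2.0893e+08 = 2.69186e+08
L_total = 10*log10(2.69186e+08) = 84.301 dB


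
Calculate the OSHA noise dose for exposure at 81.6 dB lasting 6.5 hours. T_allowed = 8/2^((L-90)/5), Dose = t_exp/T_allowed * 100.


T_allowed = 8 / 2^((81.6 - 90)/5) = 25.6342 hr
Dose = 6.5 / 25.6342 * 100 = 25.357 %


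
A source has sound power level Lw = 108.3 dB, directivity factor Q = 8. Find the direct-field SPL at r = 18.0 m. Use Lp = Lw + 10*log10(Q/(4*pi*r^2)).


4*pi*r^2 = 4*pi*18.0^2 = 4071.5 m^2
Q / (4*pi*r^2) = 8 / 4071.5 = 0.00196488
Lp = 108.3 + 10*log10(0.00196488) = 81.233 dB


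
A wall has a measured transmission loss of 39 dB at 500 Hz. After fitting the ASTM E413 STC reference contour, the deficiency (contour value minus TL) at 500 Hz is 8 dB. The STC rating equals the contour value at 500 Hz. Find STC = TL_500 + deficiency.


By ASTM E413, STC = value of the fitted reference contour at 500 Hz.
Contour value at 500 Hz = TL_500 + deficiency = 39 + 8 = 47
STC = 47


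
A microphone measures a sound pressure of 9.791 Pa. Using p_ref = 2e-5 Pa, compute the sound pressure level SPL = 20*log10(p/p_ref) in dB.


p / p_ref = 9.791 / 2e-5 = 489550
SPL = 20 * log10(489550) = 113.8 dB


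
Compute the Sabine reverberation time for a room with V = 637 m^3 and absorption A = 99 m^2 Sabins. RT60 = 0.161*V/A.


RT60 = 0.161 * 637 / 99 = 1.0359 s


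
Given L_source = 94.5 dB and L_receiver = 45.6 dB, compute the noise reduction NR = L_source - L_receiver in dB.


NR = L_source - L_receiver (difference between source and receiving room levels)
NR = 94.5 - 45.6 = 48.9 dB


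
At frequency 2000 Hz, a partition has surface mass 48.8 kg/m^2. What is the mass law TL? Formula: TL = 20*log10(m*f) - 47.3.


m * f = 48.8 * 2000 = 97600
20*log10(97600) = 99.789 dB
TL = 99.789 - 47.3 = 52.489 dB


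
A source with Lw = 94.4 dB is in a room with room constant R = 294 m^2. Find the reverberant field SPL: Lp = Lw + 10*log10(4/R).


4/R = 4/294 = 0.0136054
Lp = 94.4 + 10*log10(0.0136054) = 75.737 dB


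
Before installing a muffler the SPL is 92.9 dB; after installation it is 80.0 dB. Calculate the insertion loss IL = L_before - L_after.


Insertion loss = SPL without muffler - SPL with muffler
IL = 92.9 - 80.0 = 12.9 dB


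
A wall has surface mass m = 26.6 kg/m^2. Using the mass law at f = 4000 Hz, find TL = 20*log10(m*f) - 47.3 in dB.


m * f = 26.6 * 4000 = 106400
20*log10(106400) = 100.539 dB
TL = 100.539 - 47.3 = 53.239 dB


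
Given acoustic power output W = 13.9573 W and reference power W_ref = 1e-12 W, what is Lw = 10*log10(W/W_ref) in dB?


W / W_ref = 13.9573 / 1e-12 = 1.39573e+13
Lw = 10 * log10(1.39573e+13) = 131.45 dB


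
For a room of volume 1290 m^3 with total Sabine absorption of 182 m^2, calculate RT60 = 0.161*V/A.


RT60 = 0.161 * 1290 / 182 = 1.1412 s


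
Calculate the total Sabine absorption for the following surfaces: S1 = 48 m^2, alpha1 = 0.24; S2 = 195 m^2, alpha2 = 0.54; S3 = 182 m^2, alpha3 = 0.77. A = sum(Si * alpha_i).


48 * 0.24 = 11.52
195 * 0.54 = 105.3
182 * 0.77 = 140.14
A_total = 11.52 + 105.3 + 140.14 = 256.96 m^2


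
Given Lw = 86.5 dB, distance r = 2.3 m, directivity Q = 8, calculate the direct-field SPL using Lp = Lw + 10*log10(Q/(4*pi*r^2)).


4*pi*r^2 = 4*pi*2.3^2 = 66.4761 m^2
Q / (4*pi*r^2) = 8 / 66.4761 = 0.120344
Lp = 86.5 + 10*log10(0.120344) = 77.304 dB


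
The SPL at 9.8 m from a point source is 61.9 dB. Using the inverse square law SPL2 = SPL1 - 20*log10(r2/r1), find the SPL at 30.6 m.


r2/r1 = 30.6/9.8 = 3.12245
Correction = 20*log10(3.12245) = 9.88991 dB
SPL2 = 61.9 - 9.88991 = 52.01 dB


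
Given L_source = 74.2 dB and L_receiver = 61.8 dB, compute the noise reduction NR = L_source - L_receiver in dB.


NR = L_source - L_receiver (difference between source and receiving room levels)
NR = 74.2 - 61.8 = 12.4 dB


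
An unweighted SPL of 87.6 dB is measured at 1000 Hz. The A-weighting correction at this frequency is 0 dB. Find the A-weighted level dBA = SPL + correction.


A-weighting table: 1000 Hz -> 0 dB correction
SPL_A = SPL + correction = 87.6 + (0) = 87.6 dBA


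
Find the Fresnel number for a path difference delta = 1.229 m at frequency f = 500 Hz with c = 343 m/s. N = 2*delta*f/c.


N = 2*delta*f/c = 2*delta/lambda, where lambda = c/f
lambda = 343 / 500 = 0.686 m
N = 2 * 1.229 / 0.686 = 3.5831


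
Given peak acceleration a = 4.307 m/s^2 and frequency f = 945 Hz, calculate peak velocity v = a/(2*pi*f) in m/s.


omega = 2*pi*f = 2*pi*945 = 5937.61 rad/s
v = a / omega = 4.307 / 5937.61 = 0.00072538 m/s


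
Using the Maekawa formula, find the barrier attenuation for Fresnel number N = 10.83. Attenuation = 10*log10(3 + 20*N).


3 + 20*N = 3 + 20*10.83 = 219.6
Att = 10*log10(219.6) = 23.416 dB


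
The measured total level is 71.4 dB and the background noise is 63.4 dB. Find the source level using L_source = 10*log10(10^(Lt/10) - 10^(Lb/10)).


10^(71.4/10) = 1.38038e+07
10^(63.4/10) = 2.18776e+06
Difference = 1.38038e+07 - 2.18776e+06 = 1.1616e+07
L_source = 10*log10(1.1616e+07) = 70.651 dB


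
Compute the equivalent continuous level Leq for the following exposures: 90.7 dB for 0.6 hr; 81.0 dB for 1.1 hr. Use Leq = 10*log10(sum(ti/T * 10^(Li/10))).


T_total = 0.6 + 1.1 = 1.7 hr
(0.6/1.7) * 10^(90.7/10) = 4.1467e+08
(1.1/1.7) * 10^(81.0/10) = 8.14599e+07
Sum = 4.1467e+08 + 8.14599e+07 = 4.9613e+08
Leq = 10*log10(4.9613e+08) = 86.956 dB


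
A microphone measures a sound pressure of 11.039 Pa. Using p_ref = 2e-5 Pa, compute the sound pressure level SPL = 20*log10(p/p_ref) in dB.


p / p_ref = 11.039 / 2e-5 = 551950
SPL = 20 * log10(551950) = 114.84 dB


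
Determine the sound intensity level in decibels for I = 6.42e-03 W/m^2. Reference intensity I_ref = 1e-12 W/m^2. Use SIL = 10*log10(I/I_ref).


I / I_ref = 6.42e-03 / 1e-12 = 6.42e+09
SIL = 10 * log10(6.42e+09) = 98.075 dB


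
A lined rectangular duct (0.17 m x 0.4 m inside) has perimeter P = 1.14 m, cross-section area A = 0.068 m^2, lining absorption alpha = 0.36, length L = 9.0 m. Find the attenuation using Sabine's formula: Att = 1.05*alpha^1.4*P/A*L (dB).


alpha^1.4 = 0.36^1.4 = 0.239234
Attenuation rate = 1.05 * alpha^1.4 * P / A
= 1.05 * 0.239234 * 1.14 / 0.068 = 4.21122 dB/m
Total Att = 4.21122 * 9.0 = 37.901 dB


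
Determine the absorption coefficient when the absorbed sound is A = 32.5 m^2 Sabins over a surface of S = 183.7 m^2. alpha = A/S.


Absorption coefficient = absorbed power / incident power
alpha = A / S = 32.5 / 183.7 = 0.17692


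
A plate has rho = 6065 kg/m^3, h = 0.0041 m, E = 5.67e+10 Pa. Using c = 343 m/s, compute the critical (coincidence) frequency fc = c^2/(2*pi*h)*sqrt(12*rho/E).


12*rho/E = 12*6065/5.67e+10 = 1.2836e-06
sqrt(12*rho/E) = sqrt(1.2836e-06) = 0.00113296
c^2/(2*pi*h) = 343^2/(2*pi*0.0041) = 4.56693e+06
fc = 4.56693e+06 * 0.00113296 = 5174.1 Hz


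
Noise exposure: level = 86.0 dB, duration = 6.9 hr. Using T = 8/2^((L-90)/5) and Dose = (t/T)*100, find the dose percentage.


T_allowed = 8 / 2^((86.0 - 90)/5) = 13.9288 hr
Dose = 6.9 / 13.9288 * 100 = 49.538 %


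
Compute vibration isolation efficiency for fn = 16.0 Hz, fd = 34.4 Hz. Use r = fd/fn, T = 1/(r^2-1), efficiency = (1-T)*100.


r = 34.4 / 16.0 = 2.15
r^2 - 1 = 2.15^2 - 1 = 3.6225
T = 1/3.6225 = 0.276052
Efficiency = (1 - 0.276052)*100 = 72.395 %


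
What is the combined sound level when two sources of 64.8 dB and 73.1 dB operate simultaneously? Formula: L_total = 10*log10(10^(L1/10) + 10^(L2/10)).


10^(64.8/10) = 3.01995e+06
10^(73.1/10) = 2.04174e+07
Sum = 3.01995e+06 + 2.04174e+07 = 2.34374e+07
L_total = 10*log10(2.34374e+07) = 73.699 dB


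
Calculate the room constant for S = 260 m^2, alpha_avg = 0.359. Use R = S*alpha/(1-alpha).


R = 260 * 0.359 / (1 - 0.359) = 145.62 m^2


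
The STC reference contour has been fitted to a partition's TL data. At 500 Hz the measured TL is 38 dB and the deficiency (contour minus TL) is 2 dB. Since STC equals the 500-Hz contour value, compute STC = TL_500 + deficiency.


By ASTM E413, STC = value of the fitted reference contour at 500 Hz.
Contour value at 500 Hz = TL_500 + deficiency = 38 + 2 = 40
STC = 40


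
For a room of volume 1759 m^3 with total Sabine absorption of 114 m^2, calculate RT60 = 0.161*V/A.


RT60 = 0.161 * 1759 / 114 = 2.4842 s


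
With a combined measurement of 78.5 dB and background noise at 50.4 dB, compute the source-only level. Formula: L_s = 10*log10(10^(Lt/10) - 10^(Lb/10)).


10^(78.5/10) = 7.07946e+07
10^(50.4/10) = 109648
Difference = 7.07946e+07 - 109648 = 7.0685e+07
L_source = 10*log10(7.0685e+07) = 78.493 dB


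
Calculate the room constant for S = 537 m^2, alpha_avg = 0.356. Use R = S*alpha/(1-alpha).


R = 537 * 0.356 / (1 - 0.356) = 296.85 m^2


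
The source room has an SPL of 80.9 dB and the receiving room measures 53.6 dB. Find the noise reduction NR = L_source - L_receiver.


NR = L_source - L_receiver (difference between source and receiving room levels)
NR = 80.9 - 53.6 = 27.3 dB


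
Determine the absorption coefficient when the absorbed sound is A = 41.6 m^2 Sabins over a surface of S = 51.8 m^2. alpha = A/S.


Absorption coefficient = absorbed power / incident power
alpha = A / S = 41.6 / 51.8 = 0.80309


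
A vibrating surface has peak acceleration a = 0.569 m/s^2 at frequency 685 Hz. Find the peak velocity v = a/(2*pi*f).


omega = 2*pi*f = 2*pi*685 = 4303.98 rad/s
v = a / omega = 0.569 / 4303.98 = 0.0001322 m/s


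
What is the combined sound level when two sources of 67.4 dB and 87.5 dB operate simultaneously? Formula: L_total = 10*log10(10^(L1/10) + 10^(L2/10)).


10^(67.4/10) = 5.49541e+06
10^(87.5/10) = 5.62341e+08
Sum = 5.49541e+06 + 5.62341e+08 = 5.67836e+08
L_total = 10*log10(5.67836e+08) = 87.542 dB


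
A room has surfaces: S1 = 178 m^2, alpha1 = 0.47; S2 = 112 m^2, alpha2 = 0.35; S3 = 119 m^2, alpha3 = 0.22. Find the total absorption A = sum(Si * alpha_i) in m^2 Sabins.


178 * 0.47 = 83.66
112 * 0.35 = 39.2
119 * 0.22 = 26.18
A_total = 83.66 + 39.2 + 26.18 = 149.04 m^2


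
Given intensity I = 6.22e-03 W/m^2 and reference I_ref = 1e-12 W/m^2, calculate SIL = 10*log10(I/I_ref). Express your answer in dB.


I / I_ref = 6.22e-03 / 1e-12 = 6.22e+09
SIL = 10 * log10(6.22e+09) = 97.938 dB


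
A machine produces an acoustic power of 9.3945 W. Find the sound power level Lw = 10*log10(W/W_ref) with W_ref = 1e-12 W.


W / W_ref = 9.3945 / 1e-12 = 9.3945e+12
Lw = 10 * log10(9.3945e+12) = 129.73 dB


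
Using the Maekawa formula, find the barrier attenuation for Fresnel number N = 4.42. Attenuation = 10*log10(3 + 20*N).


3 + 20*N = 3 + 20*4.42 = 91.4
Att = 10*log10(91.4) = 19.609 dB


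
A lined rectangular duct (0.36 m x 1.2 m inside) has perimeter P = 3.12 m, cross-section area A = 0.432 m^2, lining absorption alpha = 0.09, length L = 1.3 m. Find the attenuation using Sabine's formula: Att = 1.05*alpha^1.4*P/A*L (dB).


alpha^1.4 = 0.09^1.4 = 0.034351
Attenuation rate = 1.05 * alpha^1.4 * P / A
= 1.05 * 0.034351 * 3.12 / 0.432 = 0.260495 dB/m
Total Att = 0.260495 * 1.3 = 0.33864 dB


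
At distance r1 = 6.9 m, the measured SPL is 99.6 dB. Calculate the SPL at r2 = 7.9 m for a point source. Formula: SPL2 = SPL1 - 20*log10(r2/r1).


r2/r1 = 7.9/6.9 = 1.14493
Correction = 20*log10(1.14493) = 1.17558 dB
SPL2 = 99.6 - 1.17558 = 98.424 dB


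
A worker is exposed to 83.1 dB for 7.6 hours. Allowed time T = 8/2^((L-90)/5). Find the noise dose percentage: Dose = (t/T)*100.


T_allowed = 8 / 2^((83.1 - 90)/5) = 20.8215 hr
Dose = 7.6 / 20.8215 * 100 = 36.501 %


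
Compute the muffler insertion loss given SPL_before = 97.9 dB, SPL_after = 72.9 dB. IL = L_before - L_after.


Insertion loss = SPL without muffler - SPL with muffler
IL = 97.9 - 72.9 = 25 dB


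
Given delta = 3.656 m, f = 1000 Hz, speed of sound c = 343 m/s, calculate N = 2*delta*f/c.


N = 2*delta*f/c = 2*delta/lambda, where lambda = c/f
lambda = 343 / 1000 = 0.343 m
N = 2 * 3.656 / 0.343 = 21.318


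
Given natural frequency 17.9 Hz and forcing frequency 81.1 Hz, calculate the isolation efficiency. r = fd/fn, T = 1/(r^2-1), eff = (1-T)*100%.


r = 81.1 / 17.9 = 4.53073
r^2 - 1 = 4.53073^2 - 1 = 19.5275
T = 1/19.5275 = 0.0512098
Efficiency = (1 - 0.0512098)*100 = 94.879 %


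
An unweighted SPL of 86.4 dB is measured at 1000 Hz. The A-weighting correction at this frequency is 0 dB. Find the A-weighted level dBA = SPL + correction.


A-weighting table: 1000 Hz -> 0 dB correction
SPL_A = SPL + correction = 86.4 + (0) = 86.4 dBA


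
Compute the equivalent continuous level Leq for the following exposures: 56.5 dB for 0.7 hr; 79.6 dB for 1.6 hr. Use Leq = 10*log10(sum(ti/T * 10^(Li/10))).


T_total = 0.7 + 1.6 = 2.3 hr
(0.7/2.3) * 10^(56.5/10) = 135947
(1.6/2.3) * 10^(79.6/10) = 6.34442e+07
Sum = 135947 + 6.34442e+07 = 6.35801e+07
Leq = 10*log10(6.35801e+07) = 78.033 dB


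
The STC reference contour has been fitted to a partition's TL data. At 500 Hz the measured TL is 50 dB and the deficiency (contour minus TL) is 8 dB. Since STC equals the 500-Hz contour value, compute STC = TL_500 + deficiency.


By ASTM E413, STC = value of the fitted reference contour at 500 Hz.
Contour value at 500 Hz = TL_500 + deficiency = 50 + 8 = 58
STC = 58


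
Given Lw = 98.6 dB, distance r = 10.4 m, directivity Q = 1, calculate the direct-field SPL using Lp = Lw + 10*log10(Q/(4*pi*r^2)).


4*pi*r^2 = 4*pi*10.4^2 = 1359.18 m^2
Q / (4*pi*r^2) = 1 / 1359.18 = 0.000735738
Lp = 98.6 + 10*log10(0.000735738) = 67.267 dB


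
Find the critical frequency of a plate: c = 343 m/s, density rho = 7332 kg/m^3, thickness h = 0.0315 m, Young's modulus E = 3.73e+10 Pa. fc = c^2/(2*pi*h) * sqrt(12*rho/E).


12*rho/E = 12*7332/3.73e+10 = 2.35882e-06
sqrt(12*rho/E) = sqrt(2.35882e-06) = 0.00153585
c^2/(2*pi*h) = 343^2/(2*pi*0.0315) = 594426
fc = 594426 * 0.00153585 = 912.95 Hz


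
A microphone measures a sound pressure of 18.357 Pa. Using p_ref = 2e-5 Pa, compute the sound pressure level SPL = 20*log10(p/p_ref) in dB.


p / p_ref = 18.357 / 2e-5 = 917850
SPL = 20 * log10(917850) = 119.26 dB


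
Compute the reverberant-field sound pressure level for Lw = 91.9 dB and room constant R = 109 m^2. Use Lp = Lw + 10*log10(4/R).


4/R = 4/109 = 0.0366972
Lp = 91.9 + 10*log10(0.0366972) = 77.546 dB


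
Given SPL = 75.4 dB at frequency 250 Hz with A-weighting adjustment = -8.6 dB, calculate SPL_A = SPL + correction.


A-weighting table: 250 Hz -> -8.6 dB correction
SPL_A = SPL + correction = 75.4 + (-8.6) = 66.8 dBA


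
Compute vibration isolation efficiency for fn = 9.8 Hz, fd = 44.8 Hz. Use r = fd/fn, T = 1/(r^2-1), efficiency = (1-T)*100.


r = 44.8 / 9.8 = 4.57143
r^2 - 1 = 4.57143^2 - 1 = 19.898
T = 1/19.898 = 0.0502563
Efficiency = (1 - 0.0502563)*100 = 94.974 %


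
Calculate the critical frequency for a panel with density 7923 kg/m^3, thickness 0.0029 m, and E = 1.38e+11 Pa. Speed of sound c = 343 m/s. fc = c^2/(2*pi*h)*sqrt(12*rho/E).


12*rho/E = 12*7923/1.38e+11 = 6.88957e-07
sqrt(12*rho/E) = sqrt(6.88957e-07) = 0.000830034
c^2/(2*pi*h) = 343^2/(2*pi*0.0029) = 6.4567e+06
fc = 6.4567e+06 * 0.000830034 = 5359.3 Hz


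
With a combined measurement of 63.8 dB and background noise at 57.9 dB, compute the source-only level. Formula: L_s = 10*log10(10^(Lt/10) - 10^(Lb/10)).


10^(63.8/10) = 2.39883e+06
10^(57.9/10) = 616595
Difference = 2.39883e+06 - 616595 = 1.78224e+06
L_source = 10*log10(1.78224e+06) = 62.51 dB


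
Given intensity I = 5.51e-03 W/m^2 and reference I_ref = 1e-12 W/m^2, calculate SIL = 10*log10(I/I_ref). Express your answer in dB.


I / I_ref = 5.51e-03 / 1e-12 = 5.51e+09
SIL = 10 * log10(5.51e+09) = 97.412 dB


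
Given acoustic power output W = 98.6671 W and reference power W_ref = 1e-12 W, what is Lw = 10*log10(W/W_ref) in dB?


W / W_ref = 98.6671 / 1e-12 = 9.86671e+13
Lw = 10 * log10(9.86671e+13) = 139.94 dB


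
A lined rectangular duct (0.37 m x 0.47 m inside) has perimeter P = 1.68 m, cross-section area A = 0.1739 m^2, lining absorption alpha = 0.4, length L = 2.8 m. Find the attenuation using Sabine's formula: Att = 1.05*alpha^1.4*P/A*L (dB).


alpha^1.4 = 0.4^1.4 = 0.277258
Attenuation rate = 1.05 * alpha^1.4 * P / A
= 1.05 * 0.277258 * 1.68 / 0.1739 = 2.81244 dB/m
Total Att = 2.81244 * 2.8 = 7.8748 dB


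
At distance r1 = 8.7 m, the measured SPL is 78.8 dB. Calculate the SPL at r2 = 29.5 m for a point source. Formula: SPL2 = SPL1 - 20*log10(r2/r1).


r2/r1 = 29.5/8.7 = 3.3908
Correction = 20*log10(3.3908) = 10.606 dB
SPL2 = 78.8 - 10.606 = 68.194 dB


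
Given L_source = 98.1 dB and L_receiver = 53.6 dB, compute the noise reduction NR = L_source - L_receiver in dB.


NR = L_source - L_receiver (difference between source and receiving room levels)
NR = 98.1 - 53.6 = 44.5 dB


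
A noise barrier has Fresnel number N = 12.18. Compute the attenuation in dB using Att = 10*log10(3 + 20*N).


3 + 20*N = 3 + 20*12.18 = 246.6
Att = 10*log10(246.6) = 23.92 dB


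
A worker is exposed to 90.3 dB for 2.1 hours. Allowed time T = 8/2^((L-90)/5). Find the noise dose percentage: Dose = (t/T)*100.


T_allowed = 8 / 2^((90.3 - 90)/5) = 7.67411 hr
Dose = 2.1 / 7.67411 * 100 = 27.365 %


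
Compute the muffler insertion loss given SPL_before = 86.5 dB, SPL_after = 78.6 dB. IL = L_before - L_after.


Insertion loss = SPL without muffler - SPL with muffler
IL = 86.5 - 78.6 = 7.9 dB


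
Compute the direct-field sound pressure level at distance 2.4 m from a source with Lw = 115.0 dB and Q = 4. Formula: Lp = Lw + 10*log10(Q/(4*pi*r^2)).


4*pi*r^2 = 4*pi*2.4^2 = 72.3823 m^2
Q / (4*pi*r^2) = 4 / 72.3823 = 0.0552621
Lp = 115.0 + 10*log10(0.0552621) = 102.42 dB


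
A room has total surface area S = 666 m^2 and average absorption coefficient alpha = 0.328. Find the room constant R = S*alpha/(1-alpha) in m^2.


R = 666 * 0.328 / (1 - 0.328) = 325.07 m^2


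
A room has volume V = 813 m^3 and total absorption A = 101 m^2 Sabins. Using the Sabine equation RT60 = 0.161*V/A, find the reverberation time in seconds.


RT60 = 0.161 * 813 / 101 = 1.296 s


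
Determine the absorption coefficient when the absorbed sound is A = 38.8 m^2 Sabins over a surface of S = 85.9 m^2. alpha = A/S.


Absorption coefficient = absorbed power / incident power
alpha = A / S = 38.8 / 85.9 = 0.45169


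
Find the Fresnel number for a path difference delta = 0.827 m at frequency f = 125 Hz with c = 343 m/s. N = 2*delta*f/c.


N = 2*delta*f/c = 2*delta/lambda, where lambda = c/f
lambda = 343 / 125 = 2.744 m
N = 2 * 0.827 / 2.744 = 0.60277


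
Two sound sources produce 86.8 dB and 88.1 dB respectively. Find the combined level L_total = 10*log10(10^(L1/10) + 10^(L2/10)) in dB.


10^(86.8/10) = 4.7863e+08
10^(88.1/10) = 6.45654e+08
Sum = 4.7863e+08 + 6.45654e+08 = 1.12428e+09
L_total = 10*log10(1.12428e+09) = 90.509 dB


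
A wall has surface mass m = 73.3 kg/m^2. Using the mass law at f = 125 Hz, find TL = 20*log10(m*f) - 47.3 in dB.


m * f = 73.3 * 125 = 9162.5
20*log10(9162.5) = 79.2403 dB
TL = 79.2403 - 47.3 = 31.94 dB


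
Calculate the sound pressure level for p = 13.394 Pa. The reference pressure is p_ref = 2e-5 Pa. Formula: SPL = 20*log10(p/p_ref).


p / p_ref = 13.394 / 2e-5 = 669700
SPL = 20 * log10(669700) = 116.52 dB


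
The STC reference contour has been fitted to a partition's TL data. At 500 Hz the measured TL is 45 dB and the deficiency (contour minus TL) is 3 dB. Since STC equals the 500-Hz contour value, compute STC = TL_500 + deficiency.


By ASTM E413, STC = value of the fitted reference contour at 500 Hz.
Contour value at 500 Hz = TL_500 + deficiency = 45 + 3 = 48
STC = 48


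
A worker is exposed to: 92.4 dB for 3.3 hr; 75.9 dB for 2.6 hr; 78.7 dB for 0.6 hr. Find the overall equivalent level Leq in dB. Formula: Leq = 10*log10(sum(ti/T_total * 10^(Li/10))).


T_total = 3.3 + 2.6 + 0.6 = 6.5 hr
(3.3/6.5) * 10^(92.4/10) = 8.82268e+08
(2.6/6.5) * 10^(75.9/10) = 1.55618e+07
(0.6/6.5) * 10^(78.7/10) = 6.84286e+06
Sum = 8.82268e+08 + 1.55618e+07 + 6.84286e+06 = 9.04673e+08
Leq = 10*log10(9.04673e+08) = 89.565 dB


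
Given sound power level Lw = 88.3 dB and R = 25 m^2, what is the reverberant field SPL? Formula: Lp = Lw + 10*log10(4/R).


4/R = 4/25 = 0.16
Lp = 88.3 + 10*log10(0.16) = 80.341 dB


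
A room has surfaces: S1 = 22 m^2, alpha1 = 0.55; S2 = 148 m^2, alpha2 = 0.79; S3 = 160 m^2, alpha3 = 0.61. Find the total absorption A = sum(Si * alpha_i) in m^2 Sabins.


22 * 0.55 = 12.1
148 * 0.79 = 116.92
160 * 0.61 = 97.6
A_total = 12.1 + 116.92 + 97.6 = 226.62 m^2


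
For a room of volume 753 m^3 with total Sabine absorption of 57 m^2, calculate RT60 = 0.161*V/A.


RT60 = 0.161 * 753 / 57 = 2.1269 s


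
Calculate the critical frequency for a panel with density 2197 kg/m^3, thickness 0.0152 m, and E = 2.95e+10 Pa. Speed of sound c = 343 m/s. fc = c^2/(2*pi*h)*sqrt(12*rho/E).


12*rho/E = 12*2197/2.95e+10 = 8.93695e-07
sqrt(12*rho/E) = sqrt(8.93695e-07) = 0.000945354
c^2/(2*pi*h) = 343^2/(2*pi*0.0152) = 1.23187e+06
fc = 1.23187e+06 * 0.000945354 = 1164.6 Hz


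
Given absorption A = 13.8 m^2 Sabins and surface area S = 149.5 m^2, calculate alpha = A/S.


Absorption coefficient = absorbed power / incident power
alpha = A / S = 13.8 / 149.5 = 0.092308


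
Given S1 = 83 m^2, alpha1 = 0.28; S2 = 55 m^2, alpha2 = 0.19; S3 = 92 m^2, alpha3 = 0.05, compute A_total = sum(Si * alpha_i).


83 * 0.28 = 23.24
55 * 0.19 = 10.45
92 * 0.05 = 4.6
A_total = 23.24 + 10.45 + 4.6 = 38.29 m^2


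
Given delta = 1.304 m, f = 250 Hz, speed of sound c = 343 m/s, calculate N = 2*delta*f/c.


N = 2*delta*f/c = 2*delta/lambda, where lambda = c/f
lambda = 343 / 250 = 1.372 m
N = 2 * 1.304 / 1.372 = 1.9009


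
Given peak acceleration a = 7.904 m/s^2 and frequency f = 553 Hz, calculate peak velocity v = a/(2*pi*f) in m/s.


omega = 2*pi*f = 2*pi*553 = 3474.6 rad/s
v = a / omega = 7.904 / 3474.6 = 0.0022748 m/s


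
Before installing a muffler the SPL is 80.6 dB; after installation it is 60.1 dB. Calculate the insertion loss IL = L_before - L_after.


Insertion loss = SPL without muffler - SPL with muffler
IL = 80.6 - 60.1 = 20.5 dB


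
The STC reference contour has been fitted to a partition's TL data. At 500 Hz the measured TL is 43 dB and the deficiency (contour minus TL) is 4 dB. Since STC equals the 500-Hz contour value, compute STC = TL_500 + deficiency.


By ASTM E413, STC = value of the fitted reference contour at 500 Hz.
Contour value at 500 Hz = TL_500 + deficiency = 43 + 4 = 47
STC = 47


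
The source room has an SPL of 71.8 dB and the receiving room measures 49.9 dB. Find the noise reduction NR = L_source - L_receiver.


NR = L_source - L_receiver (difference between source and receiving room levels)
NR = 71.8 - 49.9 = 21.9 dB


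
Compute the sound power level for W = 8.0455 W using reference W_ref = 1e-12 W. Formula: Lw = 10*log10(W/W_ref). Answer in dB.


W / W_ref = 8.0455 / 1e-12 = 8.0455e+12
Lw = 10 * log10(8.0455e+12) = 129.06 dB


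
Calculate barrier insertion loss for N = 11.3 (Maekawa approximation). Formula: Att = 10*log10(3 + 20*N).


3 + 20*N = 3 + 20*11.3 = 229
Att = 10*log10(229) = 23.598 dB


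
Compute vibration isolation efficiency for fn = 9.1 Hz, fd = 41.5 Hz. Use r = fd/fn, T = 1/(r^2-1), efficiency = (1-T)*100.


r = 41.5 / 9.1 = 4.56044
r^2 - 1 = 4.56044^2 - 1 = 19.7976
T = 1/19.7976 = 0.0505112
Efficiency = (1 - 0.0505112)*100 = 94.949 %


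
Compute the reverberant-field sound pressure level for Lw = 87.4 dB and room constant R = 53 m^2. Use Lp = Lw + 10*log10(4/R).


4/R = 4/53 = 0.0754717
Lp = 87.4 + 10*log10(0.0754717) = 76.178 dB


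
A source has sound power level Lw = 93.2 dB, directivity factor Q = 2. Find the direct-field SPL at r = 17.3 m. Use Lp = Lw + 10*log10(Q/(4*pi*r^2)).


4*pi*r^2 = 4*pi*17.3^2 = 3760.99 m^2
Q / (4*pi*r^2) = 2 / 3760.99 = 0.000531775
Lp = 93.2 + 10*log10(0.000531775) = 60.457 dB


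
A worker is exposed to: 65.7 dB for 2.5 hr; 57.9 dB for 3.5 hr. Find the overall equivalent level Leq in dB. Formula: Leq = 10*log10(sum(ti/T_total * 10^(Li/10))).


T_total = 2.5 + 3.5 = 6.0 hr
(2.5/6.0) * 10^(65.7/10) = 1.54806e+06
(3.5/6.0) * 10^(57.9/10) = 359680
Sum = 1.54806e+06 + 359680 = 1.90774e+06
Leq = 10*log10(1.90774e+06) = 62.805 dB


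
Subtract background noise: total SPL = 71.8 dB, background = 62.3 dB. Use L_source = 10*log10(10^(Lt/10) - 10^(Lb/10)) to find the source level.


10^(71.8/10) = 1.51356e+07
10^(62.3/10) = 1.69824e+06
Difference = 1.51356e+07 - 1.69824e+06 = 1.34374e+07
L_source = 10*log10(1.34374e+07) = 71.283 dB


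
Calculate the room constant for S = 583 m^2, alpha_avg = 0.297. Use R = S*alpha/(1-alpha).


R = 583 * 0.297 / (1 - 0.297) = 246.3 m^2


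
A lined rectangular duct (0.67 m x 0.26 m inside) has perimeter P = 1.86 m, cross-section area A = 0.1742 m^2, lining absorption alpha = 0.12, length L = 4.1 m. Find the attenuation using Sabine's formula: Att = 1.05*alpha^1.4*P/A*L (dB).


alpha^1.4 = 0.12^1.4 = 0.0513871
Attenuation rate = 1.05 * alpha^1.4 * P / A
= 1.05 * 0.0513871 * 1.86 / 0.1742 = 0.576114 dB/m
Total Att = 0.576114 * 4.1 = 2.3621 dB


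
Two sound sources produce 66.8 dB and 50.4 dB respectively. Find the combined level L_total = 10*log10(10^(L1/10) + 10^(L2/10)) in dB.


10^(66.8/10) = 4.7863e+06
10^(50.4/10) = 109648
Sum = 4.7863e+06 + 109648 = 4.89595e+06
L_total = 10*log10(4.89595e+06) = 66.898 dB


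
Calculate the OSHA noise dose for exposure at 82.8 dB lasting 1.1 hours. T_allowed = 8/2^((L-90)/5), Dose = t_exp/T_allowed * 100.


T_allowed = 8 / 2^((82.8 - 90)/5) = 21.7057 hr
Dose = 1.1 / 21.7057 * 100 = 5.0678 %


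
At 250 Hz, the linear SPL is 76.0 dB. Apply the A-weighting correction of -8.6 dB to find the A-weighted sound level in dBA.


A-weighting table: 250 Hz -> -8.6 dB correction
SPL_A = SPL + correction = 76.0 + (-8.6) = 67.4 dBA


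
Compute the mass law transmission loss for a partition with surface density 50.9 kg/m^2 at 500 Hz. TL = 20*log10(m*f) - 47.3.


m * f = 50.9 * 500 = 25450
20*log10(25450) = 88.1138 dB
TL = 88.1138 - 47.3 = 40.814 dB


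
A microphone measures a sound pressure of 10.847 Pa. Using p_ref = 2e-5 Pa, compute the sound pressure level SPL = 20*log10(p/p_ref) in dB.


p / p_ref = 10.847 / 2e-5 = 542350
SPL = 20 * log10(542350) = 114.69 dB


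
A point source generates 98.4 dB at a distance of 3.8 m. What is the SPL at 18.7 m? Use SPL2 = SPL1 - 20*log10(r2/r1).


r2/r1 = 18.7/3.8 = 4.92105
Correction = 20*log10(4.92105) = 13.8412 dB
SPL2 = 98.4 - 13.8412 = 84.559 dB


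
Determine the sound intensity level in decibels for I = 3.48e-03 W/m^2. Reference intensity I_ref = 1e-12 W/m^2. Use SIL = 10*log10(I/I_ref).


I / I_ref = 3.48e-03 / 1e-12 = 3.48e+09
SIL = 10 * log10(3.48e+09) = 95.416 dB


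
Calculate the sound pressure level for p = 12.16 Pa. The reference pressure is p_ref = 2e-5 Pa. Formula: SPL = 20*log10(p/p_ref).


p / p_ref = 12.16 / 2e-5 = 608000
SPL = 20 * log10(608000) = 115.68 dB


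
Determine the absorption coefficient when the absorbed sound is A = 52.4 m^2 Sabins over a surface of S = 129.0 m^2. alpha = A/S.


Absorption coefficient = absorbed power / incident power
alpha = A / S = 52.4 / 129.0 = 0.4062


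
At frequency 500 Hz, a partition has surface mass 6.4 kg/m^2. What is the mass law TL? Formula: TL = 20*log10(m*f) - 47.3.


m * f = 6.4 * 500 = 3200
20*log10(3200) = 70.103 dB
TL = 70.103 - 47.3 = 22.803 dB


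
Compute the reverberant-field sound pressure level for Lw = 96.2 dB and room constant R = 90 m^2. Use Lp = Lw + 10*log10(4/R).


4/R = 4/90 = 0.0444444
Lp = 96.2 + 10*log10(0.0444444) = 82.678 dB


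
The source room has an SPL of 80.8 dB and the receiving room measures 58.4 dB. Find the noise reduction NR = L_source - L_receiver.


NR = L_source - L_receiver (difference between source and receiving room levels)
NR = 80.8 - 58.4 = 22.4 dB


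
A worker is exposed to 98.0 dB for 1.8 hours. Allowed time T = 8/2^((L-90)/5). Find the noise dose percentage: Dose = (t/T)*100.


T_allowed = 8 / 2^((98.0 - 90)/5) = 2.63902 hr
Dose = 1.8 / 2.63902 * 100 = 68.207 %


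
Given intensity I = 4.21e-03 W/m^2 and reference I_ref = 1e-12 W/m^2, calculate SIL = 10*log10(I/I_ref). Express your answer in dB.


I / I_ref = 4.21e-03 / 1e-12 = 4.21e+09
SIL = 10 * log10(4.21e+09) = 96.243 dB


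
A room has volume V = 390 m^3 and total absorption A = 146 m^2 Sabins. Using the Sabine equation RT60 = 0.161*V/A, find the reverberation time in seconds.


RT60 = 0.161 * 390 / 146 = 0.43007 s


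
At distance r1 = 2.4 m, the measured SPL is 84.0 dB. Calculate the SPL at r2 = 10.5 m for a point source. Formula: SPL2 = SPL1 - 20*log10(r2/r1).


r2/r1 = 10.5/2.4 = 4.375
Correction = 20*log10(4.375) = 12.8196 dB
SPL2 = 84.0 - 12.8196 = 71.18 dB


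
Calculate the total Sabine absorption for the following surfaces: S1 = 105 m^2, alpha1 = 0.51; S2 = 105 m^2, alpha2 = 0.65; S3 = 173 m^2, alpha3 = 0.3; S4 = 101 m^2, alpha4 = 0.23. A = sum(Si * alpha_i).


105 * 0.51 = 53.55
105 * 0.65 = 68.25
173 * 0.3 = 51.9
101 * 0.23 = 23.23
A_total = 53.55 + 68.25 + 51.9 + 23.23 = 196.93 m^2


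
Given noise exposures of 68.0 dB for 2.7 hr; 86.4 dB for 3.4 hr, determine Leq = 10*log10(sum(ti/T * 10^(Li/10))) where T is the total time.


T_total = 2.7 + 3.4 = 6.1 hr
(2.7/6.1) * 10^(68.0/10) = 2.79276e+06
(3.4/6.1) * 10^(86.4/10) = 2.43304e+08
Sum = 2.79276e+06 + 2.43304e+08 = 2.46097e+08
Leq = 10*log10(2.46097e+08) = 83.911 dB


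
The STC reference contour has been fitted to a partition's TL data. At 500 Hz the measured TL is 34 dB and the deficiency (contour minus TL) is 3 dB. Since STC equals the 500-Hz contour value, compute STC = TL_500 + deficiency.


By ASTM E413, STC = value of the fitted reference contour at 500 Hz.
Contour value at 500 Hz = TL_500 + deficiency = 34 + 3 = 37
STC = 37


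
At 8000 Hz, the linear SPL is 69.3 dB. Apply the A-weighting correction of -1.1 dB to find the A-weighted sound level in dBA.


A-weighting table: 8000 Hz -> -1.1 dB correction
SPL_A = SPL + correction = 69.3 + (-1.1) = 68.2 dBA


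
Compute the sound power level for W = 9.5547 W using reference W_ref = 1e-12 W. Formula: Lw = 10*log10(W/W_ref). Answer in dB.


W / W_ref = 9.5547 / 1e-12 = 9.5547e+12
Lw = 10 * log10(9.5547e+12) = 129.8 dB


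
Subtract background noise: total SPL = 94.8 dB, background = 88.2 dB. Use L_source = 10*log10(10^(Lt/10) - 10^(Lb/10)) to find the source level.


10^(94.8/10) = 3.01995e+09
10^(88.2/10) = 6.60693e+08
Difference = 3.01995e+09 - 6.60693e+08 = 2.35926e+09
L_source = 10*log10(2.35926e+09) = 93.728 dB


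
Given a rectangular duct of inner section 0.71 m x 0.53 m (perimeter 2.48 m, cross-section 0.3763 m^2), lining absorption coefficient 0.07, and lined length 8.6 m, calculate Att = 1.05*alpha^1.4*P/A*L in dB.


alpha^1.4 = 0.07^1.4 = 0.0241622
Attenuation rate = 1.05 * alpha^1.4 * P / A
= 1.05 * 0.0241622 * 2.48 / 0.3763 = 0.167203 dB/m
Total Att = 0.167203 * 8.6 = 1.4379 dB


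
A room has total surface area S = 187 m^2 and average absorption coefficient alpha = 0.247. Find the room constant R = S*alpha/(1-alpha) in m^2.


R = 187 * 0.247 / (1 - 0.247) = 61.34 m^2


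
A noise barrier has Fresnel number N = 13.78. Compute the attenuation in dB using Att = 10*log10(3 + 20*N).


3 + 20*N = 3 + 20*13.78 = 278.6
Att = 10*log10(278.6) = 24.45 dB


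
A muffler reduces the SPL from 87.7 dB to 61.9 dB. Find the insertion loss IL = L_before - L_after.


Insertion loss = SPL without muffler - SPL with muffler
IL = 87.7 - 61.9 = 25.8 dB


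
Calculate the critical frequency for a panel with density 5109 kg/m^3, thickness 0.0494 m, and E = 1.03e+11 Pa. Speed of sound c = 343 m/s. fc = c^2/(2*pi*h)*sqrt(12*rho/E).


12*rho/E = 12*5109/1.03e+11 = 5.95223e-07
sqrt(12*rho/E) = sqrt(5.95223e-07) = 0.000771507
c^2/(2*pi*h) = 343^2/(2*pi*0.0494) = 379037
fc = 379037 * 0.000771507 = 292.43 Hz


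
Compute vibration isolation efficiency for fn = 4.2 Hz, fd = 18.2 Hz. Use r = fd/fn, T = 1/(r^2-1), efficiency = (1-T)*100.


r = 18.2 / 4.2 = 4.33333
r^2 - 1 = 4.33333^2 - 1 = 17.7777
T = 1/17.7777 = 0.0562502
Efficiency = (1 - 0.0562502)*100 = 94.375 %


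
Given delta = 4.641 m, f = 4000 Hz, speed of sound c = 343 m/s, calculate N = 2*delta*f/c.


N = 2*delta*f/c = 2*delta/lambda, where lambda = c/f
lambda = 343 / 4000 = 0.08575 m
N = 2 * 4.641 / 0.08575 = 108.24


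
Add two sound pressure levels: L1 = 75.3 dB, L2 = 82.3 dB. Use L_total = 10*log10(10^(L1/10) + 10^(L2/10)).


10^(75.3/10) = 3.38844e+07
10^(82.3/10) = 1.69824e+08
Sum = 3.38844e+07 + 1.69824e+08 = 2.03708e+08
L_total = 10*log10(2.03708e+08) = 83.09 dB


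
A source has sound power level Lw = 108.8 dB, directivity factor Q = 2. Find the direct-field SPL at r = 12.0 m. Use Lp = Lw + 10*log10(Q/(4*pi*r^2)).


4*pi*r^2 = 4*pi*12.0^2 = 1809.56 m^2
Q / (4*pi*r^2) = 2 / 1809.56 = 0.00110524
Lp = 108.8 + 10*log10(0.00110524) = 79.235 dB


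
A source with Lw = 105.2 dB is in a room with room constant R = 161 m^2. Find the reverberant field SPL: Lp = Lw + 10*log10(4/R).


4/R = 4/161 = 0.0248447
Lp = 105.2 + 10*log10(0.0248447) = 89.152 dB


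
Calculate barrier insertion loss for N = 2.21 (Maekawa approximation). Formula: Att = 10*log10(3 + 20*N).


3 + 20*N = 3 + 20*2.21 = 47.2
Att = 10*log10(47.2) = 16.739 dB


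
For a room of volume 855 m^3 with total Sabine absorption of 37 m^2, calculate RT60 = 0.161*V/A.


RT60 = 0.161 * 855 / 37 = 3.7204 s
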